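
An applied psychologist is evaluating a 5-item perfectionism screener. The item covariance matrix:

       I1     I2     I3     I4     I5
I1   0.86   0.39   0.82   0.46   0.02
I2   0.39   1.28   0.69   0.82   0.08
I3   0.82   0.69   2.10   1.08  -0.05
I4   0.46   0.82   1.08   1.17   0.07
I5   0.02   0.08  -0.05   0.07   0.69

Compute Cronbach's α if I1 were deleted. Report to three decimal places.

Cronbach's α = 0.675

Remaining items: I2, I3, I4, I5 (k = 4).
sum of item variances = 1.28 + 2.10 + 1.17 + 0.69 = 5.24
σ²_T = 5.24 + 2 × 2.69 = 10.62
α (item deleted) = (4/3)·(1 − 5.24/10.62) = 0.675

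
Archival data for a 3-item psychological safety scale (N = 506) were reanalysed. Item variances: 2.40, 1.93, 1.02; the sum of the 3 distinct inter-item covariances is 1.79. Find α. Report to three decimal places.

α = 0.601

Σσ²ᵢ = 2.40 + 1.93 + 1.02 = 5.35
Sum of distinct covariances = 1.79
σ²_total = Σσ²ᵢ + 2·Σcov = 5.35 + 2 × 1.79 = 8.93
α = (3/2)·(1 − 5.35/8.93) = 0.601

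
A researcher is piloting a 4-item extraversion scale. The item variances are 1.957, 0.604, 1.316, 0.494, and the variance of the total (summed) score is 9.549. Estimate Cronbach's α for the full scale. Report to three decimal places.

Cronbach's α = 0.723

Σσ²ᵢ = 1.957 + 0.604 + 1.316 + 0.494 = 4.371
α = (k/(k−1))·(1 − Σσ²ᵢ/Var(T)) = (4/3)·(1 − 4.371/9.549) = 0.723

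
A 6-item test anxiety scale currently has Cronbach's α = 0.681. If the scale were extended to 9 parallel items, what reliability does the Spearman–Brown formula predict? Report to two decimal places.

Length factor m = 9/6 = 1.5000
α' = m·α / (1 + (m−1)·α)
   = 9/6 × 0.681 / (1 + (9/6 − 1) × 0.681)
   = 1.0215 / 1.3405 = 0.76

predicted reliability = 0.76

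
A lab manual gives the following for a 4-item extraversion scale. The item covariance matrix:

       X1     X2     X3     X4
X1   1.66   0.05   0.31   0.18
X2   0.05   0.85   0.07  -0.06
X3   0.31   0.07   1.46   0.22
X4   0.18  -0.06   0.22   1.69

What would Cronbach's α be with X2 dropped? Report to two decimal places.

Remaining items: X1, X3, X4 (k = 3).
Σσᵢ² = 1.66 + 1.46 + 1.69 = 4.81
σ²_T = 4.81 + 2 × 0.71 = 6.23
α (item deleted) = (3/2)·(1 − 4.81/6.23) = 0.34

α = 0.34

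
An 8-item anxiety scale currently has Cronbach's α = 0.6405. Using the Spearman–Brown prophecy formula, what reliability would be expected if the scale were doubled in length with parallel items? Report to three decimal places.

predicted reliability = 0.781

Length factor m = 2
α' = m·α / (1 + (m−1)·α)
   = 2 × 0.6405 / (1 + (2 − 1) × 0.6405)
   = 1.2810 / 1.6405 = 0.781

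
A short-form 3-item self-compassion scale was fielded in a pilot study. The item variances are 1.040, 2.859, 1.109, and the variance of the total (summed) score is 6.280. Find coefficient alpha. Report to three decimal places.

sum of item variances = 1.040 + 2.859 + 1.109 = 5.008
α = (k/(k−1))·(1 − sum of item variances/σ²_total) = (3/2)·(1 − 5.008/6.280) = 0.304

coefficient alpha = 0.304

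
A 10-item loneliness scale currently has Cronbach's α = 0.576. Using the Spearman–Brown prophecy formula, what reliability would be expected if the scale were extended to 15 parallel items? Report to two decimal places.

predicted reliability = 0.67

Length factor m = 15/10 = 1.5000
α' = m·α / (1 + (m−1)·α)
   = 15/10 × 0.576 / (1 + (15/10 − 1) × 0.576)
   = 0.8640 / 1.2880 = 0.67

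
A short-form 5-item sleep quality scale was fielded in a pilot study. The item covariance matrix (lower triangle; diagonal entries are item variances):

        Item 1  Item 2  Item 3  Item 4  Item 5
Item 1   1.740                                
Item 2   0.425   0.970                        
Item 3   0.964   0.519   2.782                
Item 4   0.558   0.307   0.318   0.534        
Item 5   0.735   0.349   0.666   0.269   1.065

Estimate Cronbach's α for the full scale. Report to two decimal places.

Cronbach's α = 0.74

ΣVar(i) = 1.740 + 0.970 + 2.782 + 0.534 + 1.065 = 7.091
Σ_{i<j} σ_ij = 5.110
total variance = 7.091 + 2 × 5.110 = 17.311
α = (k/(k−1))·(1 − ΣVar(i)/total variance) = (5/4)·(1 − 7.091/17.311) = 0.74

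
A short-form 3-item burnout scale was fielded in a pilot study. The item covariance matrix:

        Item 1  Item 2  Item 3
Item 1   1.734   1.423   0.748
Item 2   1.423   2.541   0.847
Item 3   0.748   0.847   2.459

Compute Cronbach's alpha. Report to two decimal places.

ΣVar(i) = 1.734 + 2.541 + 2.459 = 6.734
Sum of the distinct covariances = 3.018
σ²_total = 6.734 + 2 × 3.018 = 12.770
α = (k/(k−1))·(1 − ΣVar(i)/σ²_total) = (3/2)·(1 − 6.734/12.770) = 0.71

α = 0.71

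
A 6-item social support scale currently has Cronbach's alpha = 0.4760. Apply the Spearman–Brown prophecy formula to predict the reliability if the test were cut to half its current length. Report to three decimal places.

Length factor m = 1/2
α' = m·α / (1 − (1−m)·α)
   = 1/2 × 0.4760 / (1 − (1 − 1/2) × 0.4760)
   = 0.2380 / 0.7620 = 0.312

predicted reliability = 0.312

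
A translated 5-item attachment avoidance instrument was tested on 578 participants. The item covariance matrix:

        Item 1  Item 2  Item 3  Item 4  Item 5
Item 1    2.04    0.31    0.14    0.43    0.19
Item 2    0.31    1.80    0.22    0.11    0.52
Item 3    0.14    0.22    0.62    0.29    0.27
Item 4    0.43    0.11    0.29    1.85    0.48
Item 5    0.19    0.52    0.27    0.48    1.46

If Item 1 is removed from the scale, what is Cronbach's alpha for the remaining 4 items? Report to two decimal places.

α = 0.53

Remaining items: Item 2, Item 3, Item 4, Item 5 (k = 4).
Σσ²ᵢ = 1.80 + 0.62 + 1.85 + 1.46 = 5.73
σ²_T = 5.73 + 2 × 1.89 = 9.51
α (item deleted) = (4/3)·(1 − 5.73/9.51) = 0.53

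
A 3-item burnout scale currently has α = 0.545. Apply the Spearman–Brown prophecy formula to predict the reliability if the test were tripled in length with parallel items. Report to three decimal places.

predicted reliability = 0.782

Length factor m = 3
α' = m·α / (1 + (m−1)·α)
   = 3 × 0.545 / (1 + (3 − 1) × 0.545)
   = 1.6350 / 2.0900 = 0.782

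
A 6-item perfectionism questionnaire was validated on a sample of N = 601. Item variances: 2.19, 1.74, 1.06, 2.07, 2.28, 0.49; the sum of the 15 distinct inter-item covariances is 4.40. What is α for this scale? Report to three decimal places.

sum of item variances = 2.19 + 1.74 + 1.06 + 2.07 + 2.28 + 0.49 = 9.83
Sum of distinct covariances = 4.40
σ²_total = sum of item variances + 2·Σcov = 9.83 + 2 × 4.40 = 18.63
α = (6/5)·(1 − 9.83/18.63) = 0.567

α = 0.567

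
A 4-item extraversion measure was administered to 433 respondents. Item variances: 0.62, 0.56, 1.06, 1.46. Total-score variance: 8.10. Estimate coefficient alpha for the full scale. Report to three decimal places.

α = 0.724

Σσᵢ² = 0.62 + 0.56 + 1.06 + 1.46 = 3.70
α = (k/(k−1))·(1 − Σσᵢ²/total variance) = (4/3)·(1 − 3.70/8.10) = 0.724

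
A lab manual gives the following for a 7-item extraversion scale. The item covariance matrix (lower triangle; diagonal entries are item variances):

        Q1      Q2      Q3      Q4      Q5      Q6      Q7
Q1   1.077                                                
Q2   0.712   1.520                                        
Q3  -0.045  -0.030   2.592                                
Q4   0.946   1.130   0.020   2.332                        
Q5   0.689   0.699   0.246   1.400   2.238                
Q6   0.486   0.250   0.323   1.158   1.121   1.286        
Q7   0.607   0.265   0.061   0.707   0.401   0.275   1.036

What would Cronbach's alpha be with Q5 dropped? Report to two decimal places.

Cronbach's alpha = 0.70

Remaining items: Q1, Q2, Q3, Q4, Q6, Q7 (k = 6).
Σσ²ᵢ = 1.077 + 1.520 + 2.592 + 2.332 + 1.286 + 1.036 = 9.843
Var(T) = 9.843 + 2 × 6.865 = 23.573
α (item deleted) = (6/5)·(1 − 9.843/23.573) = 0.70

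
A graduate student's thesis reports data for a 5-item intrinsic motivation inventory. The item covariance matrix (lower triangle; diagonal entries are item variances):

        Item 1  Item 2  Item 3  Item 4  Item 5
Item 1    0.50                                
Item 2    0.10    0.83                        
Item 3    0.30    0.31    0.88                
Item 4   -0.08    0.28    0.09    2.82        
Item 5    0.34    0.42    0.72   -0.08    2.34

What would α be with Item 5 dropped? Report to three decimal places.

α = 0.379

Remaining items: Item 1, Item 2, Item 3, Item 4 (k = 4).
sum of item variances = 0.50 + 0.83 + 0.88 + 2.82 = 5.03
Var(T) = 5.03 + 2 × 1.00 = 7.03
α (item deleted) = (4/3)·(1 − 5.03/7.03) = 0.379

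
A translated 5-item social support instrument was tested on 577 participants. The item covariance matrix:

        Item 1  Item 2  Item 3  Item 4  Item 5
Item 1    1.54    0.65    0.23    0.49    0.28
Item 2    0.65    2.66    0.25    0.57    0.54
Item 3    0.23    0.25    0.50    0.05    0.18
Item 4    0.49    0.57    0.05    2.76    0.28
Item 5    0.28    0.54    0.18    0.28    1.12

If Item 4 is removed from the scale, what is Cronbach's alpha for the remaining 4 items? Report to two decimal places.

Remaining items: Item 1, Item 2, Item 3, Item 5 (k = 4).
Σσᵢ² = 1.54 + 2.66 + 0.50 + 1.12 = 5.82
σ²_total = 5.82 + 2 × 2.13 = 10.08
α (item deleted) = (4/3)·(1 − 5.82/10.08) = 0.56

α = 0.56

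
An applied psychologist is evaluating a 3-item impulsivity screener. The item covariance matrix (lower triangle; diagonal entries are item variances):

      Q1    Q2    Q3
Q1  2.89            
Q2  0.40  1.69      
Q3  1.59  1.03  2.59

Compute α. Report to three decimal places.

α = 0.686

Σσᵢ² = 2.89 + 1.69 + 2.59 = 7.17
Sum of off-diagonal covariances = 3.02
Var(T) = 7.17 + 2 × 3.02 = 13.21
α = (k/(k−1))·(1 − Σσᵢ²/Var(T)) = (3/2)·(1 − 7.17/13.21) = 0.686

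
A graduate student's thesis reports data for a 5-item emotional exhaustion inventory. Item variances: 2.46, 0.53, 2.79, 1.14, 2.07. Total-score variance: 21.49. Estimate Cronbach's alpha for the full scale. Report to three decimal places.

α = 0.727

Σσᵢ² = 2.46 + 0.53 + 2.79 + 1.14 + 2.07 = 8.99
α = (k/(k−1))·(1 − Σσᵢ²/total variance) = (5/4)·(1 − 8.99/21.49) = 0.727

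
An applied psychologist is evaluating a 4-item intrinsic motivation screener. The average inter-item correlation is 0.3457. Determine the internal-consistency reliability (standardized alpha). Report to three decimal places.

Standardized α = k·r̄ / (1 + (k−1)·r̄) = 4 × 0.3457 / (1 + 3 × 0.3457)
  = 1.3828 / 2.0371 = 0.679

α = 0.679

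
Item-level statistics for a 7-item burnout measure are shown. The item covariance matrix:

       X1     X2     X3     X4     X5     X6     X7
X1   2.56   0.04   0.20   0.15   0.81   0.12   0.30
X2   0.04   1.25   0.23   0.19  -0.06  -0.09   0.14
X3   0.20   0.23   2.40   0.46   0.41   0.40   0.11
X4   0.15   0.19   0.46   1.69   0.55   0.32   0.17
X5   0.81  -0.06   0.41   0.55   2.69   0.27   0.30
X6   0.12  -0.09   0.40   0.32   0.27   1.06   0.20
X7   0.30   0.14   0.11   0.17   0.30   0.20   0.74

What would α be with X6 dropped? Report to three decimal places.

α = 0.497

Remaining items: X1, X2, X3, X4, X5, X7 (k = 6).
ΣVar(i) = 2.56 + 1.25 + 2.40 + 1.69 + 2.69 + 0.74 = 11.33
σ²_T = 11.33 + 2 × 4.00 = 19.33
α (item deleted) = (6/5)·(1 − 11.33/19.33) = 0.497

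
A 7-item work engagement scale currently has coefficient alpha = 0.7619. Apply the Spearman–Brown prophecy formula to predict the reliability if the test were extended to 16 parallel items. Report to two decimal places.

Length factor m = 16/7 = 2.2857
α' = m·α / (1 + (m−1)·α)
   = 16/7 × 0.7619 / (1 + (16/7 − 1) × 0.7619)
   = 1.7415 / 1.9796 = 0.88

predicted reliability = 0.88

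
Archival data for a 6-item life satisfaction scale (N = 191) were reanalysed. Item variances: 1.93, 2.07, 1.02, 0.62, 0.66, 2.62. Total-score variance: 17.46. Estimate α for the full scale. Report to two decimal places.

α = 0.59

Σσᵢ² = 1.93 + 2.07 + 1.02 + 0.62 + 0.66 + 2.62 = 8.92
α = (k/(k−1))·(1 − Σσᵢ²/total variance) = (6/5)·(1 − 8.92/17.46) = 0.59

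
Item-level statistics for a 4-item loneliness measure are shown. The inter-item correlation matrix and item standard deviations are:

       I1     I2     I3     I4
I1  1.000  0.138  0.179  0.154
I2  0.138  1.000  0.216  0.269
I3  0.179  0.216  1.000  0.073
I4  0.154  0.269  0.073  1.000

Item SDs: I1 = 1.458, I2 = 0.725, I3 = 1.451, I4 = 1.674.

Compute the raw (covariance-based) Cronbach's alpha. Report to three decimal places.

Cronbach's alpha = 0.402

Σσ²ᵢ = 1.458² + 0.725² + 1.451² + 1.674² = 7.5591
Covariances σ_ij = r_ij · s_i · s_j:
  σ(I1,I2) = 0.138 × 1.458 × 0.725 = 0.1459
  σ(I1,I3) = 0.179 × 1.458 × 1.451 = 0.3787
  σ(I1,I4) = 0.154 × 1.458 × 1.674 = 0.3759
  σ(I2,I3) = 0.216 × 0.725 × 1.451 = 0.2272
  σ(I2,I4) = 0.269 × 0.725 × 1.674 = 0.3265
  σ(I3,I4) = 0.073 × 1.451 × 1.674 = 0.1773
σ²_T = Σσ²ᵢ + 2·Σσ_ij = 7.5591 + 2 × 1.6315 = 10.8221
α = (4/3)·(1 − 7.5591/10.8221) = 0.402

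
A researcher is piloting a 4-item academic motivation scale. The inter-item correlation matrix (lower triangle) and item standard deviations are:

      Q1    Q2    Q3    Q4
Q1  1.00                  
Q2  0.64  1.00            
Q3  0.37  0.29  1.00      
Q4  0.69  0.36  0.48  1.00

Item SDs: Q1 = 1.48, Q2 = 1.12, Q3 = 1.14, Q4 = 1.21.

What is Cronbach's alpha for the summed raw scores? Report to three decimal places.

Cronbach's alpha = 0.785

Σσ²ᵢ = 1.48² + 1.12² + 1.14² + 1.21² = 6.2085
Covariances σ_ij = r_ij · s_i · s_j:
  σ(Q1,Q2) = 0.64 × 1.48 × 1.12 = 1.0609
  σ(Q1,Q3) = 0.37 × 1.48 × 1.14 = 0.6243
  σ(Q1,Q4) = 0.69 × 1.48 × 1.21 = 1.2357
  σ(Q2,Q3) = 0.29 × 1.12 × 1.14 = 0.3703
  σ(Q2,Q4) = 0.36 × 1.12 × 1.21 = 0.4879
  σ(Q3,Q4) = 0.48 × 1.14 × 1.21 = 0.6621
σ²_T = Σσ²ᵢ + 2·Σσ_ij = 6.2085 + 2 × 4.4412 = 15.0909
α = (4/3)·(1 − 6.2085/15.0909) = 0.785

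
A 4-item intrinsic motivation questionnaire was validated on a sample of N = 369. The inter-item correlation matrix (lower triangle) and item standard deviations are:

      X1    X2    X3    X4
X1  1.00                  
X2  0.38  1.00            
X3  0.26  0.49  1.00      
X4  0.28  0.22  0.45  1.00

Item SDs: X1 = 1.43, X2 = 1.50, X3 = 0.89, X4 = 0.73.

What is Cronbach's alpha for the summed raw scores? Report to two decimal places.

Cronbach's alpha = 0.64

Σσ²ᵢ = 1.43² + 1.50² + 0.89² + 0.73² = 5.6199
Covariances σ_ij = r_ij · s_i · s_j:
  σ(X1,X2) = 0.38 × 1.43 × 1.50 = 0.8151
  σ(X1,X3) = 0.26 × 1.43 × 0.89 = 0.3309
  σ(X1,X4) = 0.28 × 1.43 × 0.73 = 0.2923
  σ(X2,X3) = 0.49 × 1.50 × 0.89 = 0.6542
  σ(X2,X4) = 0.22 × 1.50 × 0.73 = 0.2409
  σ(X3,X4) = 0.45 × 0.89 × 0.73 = 0.2924
σ²_T = Σσ²ᵢ + 2·Σσ_ij = 5.6199 + 2 × 2.6258 = 10.8715
α = (4/3)·(1 − 5.6199/10.8715) = 0.64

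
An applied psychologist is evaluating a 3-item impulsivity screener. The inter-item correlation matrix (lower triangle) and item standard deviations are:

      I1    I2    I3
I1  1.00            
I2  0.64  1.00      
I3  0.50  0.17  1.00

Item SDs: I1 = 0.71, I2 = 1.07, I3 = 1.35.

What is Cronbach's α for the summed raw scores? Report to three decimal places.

α = 0.616

Σσ²ᵢ = 0.71² + 1.07² + 1.35² = 3.4715
Covariances σ_ij = r_ij · s_i · s_j:
  σ(I1,I2) = 0.64 × 0.71 × 1.07 = 0.4862
  σ(I1,I3) = 0.50 × 0.71 × 1.35 = 0.4793
  σ(I2,I3) = 0.17 × 1.07 × 1.35 = 0.2456
σ²_T = Σσ²ᵢ + 2·Σσ_ij = 3.4715 + 2 × 1.2111 = 5.8937
α = (3/2)·(1 − 3.4715/5.8937) = 0.616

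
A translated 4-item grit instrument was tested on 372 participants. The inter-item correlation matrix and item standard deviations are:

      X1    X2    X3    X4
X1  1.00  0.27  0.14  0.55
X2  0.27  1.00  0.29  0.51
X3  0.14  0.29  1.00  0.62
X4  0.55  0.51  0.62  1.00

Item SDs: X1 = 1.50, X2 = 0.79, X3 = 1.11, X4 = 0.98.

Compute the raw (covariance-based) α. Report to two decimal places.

α = 0.69

Σσ²ᵢ = 1.50² + 0.79² + 1.11² + 0.98² = 5.0666
Covariances σ_ij = r_ij · s_i · s_j:
  σ(X1,X2) = 0.27 × 1.50 × 0.79 = 0.3200
  σ(X1,X3) = 0.14 × 1.50 × 1.11 = 0.2331
  σ(X1,X4) = 0.55 × 1.50 × 0.98 = 0.8085
  σ(X2,X3) = 0.29 × 0.79 × 1.11 = 0.2543
  σ(X2,X4) = 0.51 × 0.79 × 0.98 = 0.3948
  σ(X3,X4) = 0.62 × 1.11 × 0.98 = 0.6744
σ²_T = Σσ²ᵢ + 2·Σσ_ij = 5.0666 + 2 × 2.6851 = 10.4368
α = (4/3)·(1 − 5.0666/10.4368) = 0.69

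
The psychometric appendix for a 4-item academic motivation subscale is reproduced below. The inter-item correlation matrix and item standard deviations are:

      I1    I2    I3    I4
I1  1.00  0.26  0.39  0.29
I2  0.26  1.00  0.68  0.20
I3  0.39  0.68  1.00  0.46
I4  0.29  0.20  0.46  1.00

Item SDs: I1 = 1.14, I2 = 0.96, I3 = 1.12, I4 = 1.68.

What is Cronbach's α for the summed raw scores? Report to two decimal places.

Σσ²ᵢ = 1.14² + 0.96² + 1.12² + 1.68² = 6.2980
Covariances σ_ij = r_ij · s_i · s_j:
  σ(I1,I2) = 0.26 × 1.14 × 0.96 = 0.2845
  σ(I1,I3) = 0.39 × 1.14 × 1.12 = 0.4980
  σ(I1,I4) = 0.29 × 1.14 × 1.68 = 0.5554
  σ(I2,I3) = 0.68 × 0.96 × 1.12 = 0.7311
  σ(I2,I4) = 0.20 × 0.96 × 1.68 = 0.3226
  σ(I3,I4) = 0.46 × 1.12 × 1.68 = 0.8655
σ²_T = Σσ²ᵢ + 2·Σσ_ij = 6.2980 + 2 × 3.2571 = 12.8122
α = (4/3)·(1 − 6.2980/12.8122) = 0.68

α = 0.68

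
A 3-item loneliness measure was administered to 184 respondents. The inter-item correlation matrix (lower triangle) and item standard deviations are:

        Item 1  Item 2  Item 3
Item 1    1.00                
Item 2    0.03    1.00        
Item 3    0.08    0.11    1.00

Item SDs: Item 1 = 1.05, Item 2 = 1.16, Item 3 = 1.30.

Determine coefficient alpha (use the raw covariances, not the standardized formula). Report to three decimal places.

coefficient alpha = 0.196

Σσ²ᵢ = 1.05² + 1.16² + 1.30² = 4.1381
Covariances σ_ij = r_ij · s_i · s_j:
  σ(Item 1,Item 2) = 0.03 × 1.05 × 1.16 = 0.0365
  σ(Item 1,Item 3) = 0.08 × 1.05 × 1.30 = 0.1092
  σ(Item 2,Item 3) = 0.11 × 1.16 × 1.30 = 0.1659
σ²_T = Σσ²ᵢ + 2·Σσ_ij = 4.1381 + 2 × 0.3116 = 4.7613
α = (3/2)·(1 − 4.1381/4.7613) = 0.196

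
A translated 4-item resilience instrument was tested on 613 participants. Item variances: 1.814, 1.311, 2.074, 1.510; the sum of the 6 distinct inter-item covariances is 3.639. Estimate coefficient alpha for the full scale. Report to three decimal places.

Σσ²ᵢ = 1.814 + 1.311 + 2.074 + 1.510 = 6.709
Sum of distinct covariances = 3.639
σ²_total = Σσ²ᵢ + 2·Σcov = 6.709 + 2 × 3.639 = 13.987
α = (4/3)·(1 − 6.709/13.987) = 0.694

α = 0.694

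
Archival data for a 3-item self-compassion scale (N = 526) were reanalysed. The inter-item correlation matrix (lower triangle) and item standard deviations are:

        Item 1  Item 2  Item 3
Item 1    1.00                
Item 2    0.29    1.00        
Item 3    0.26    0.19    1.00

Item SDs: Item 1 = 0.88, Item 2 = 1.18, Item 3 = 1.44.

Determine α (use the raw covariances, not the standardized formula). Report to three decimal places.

Σσ²ᵢ = 0.88² + 1.18² + 1.44² = 4.2404
Covariances σ_ij = r_ij · s_i · s_j:
  σ(Item 1,Item 2) = 0.29 × 0.88 × 1.18 = 0.3011
  σ(Item 1,Item 3) = 0.26 × 0.88 × 1.44 = 0.3295
  σ(Item 2,Item 3) = 0.19 × 1.18 × 1.44 = 0.3228
σ²_T = Σσ²ᵢ + 2·Σσ_ij = 4.2404 + 2 × 0.9534 = 6.1472
α = (3/2)·(1 − 4.2404/6.1472) = 0.465

α = 0.465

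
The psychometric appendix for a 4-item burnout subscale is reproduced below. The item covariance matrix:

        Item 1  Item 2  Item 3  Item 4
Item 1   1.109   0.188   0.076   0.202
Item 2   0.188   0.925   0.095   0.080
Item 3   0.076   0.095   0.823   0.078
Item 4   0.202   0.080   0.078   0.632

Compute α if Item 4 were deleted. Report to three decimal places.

α = 0.301

Remaining items: Item 1, Item 2, Item 3 (k = 3).
Σσ²ᵢ = 1.109 + 0.925 + 0.823 = 2.857
σ²_T = 2.857 + 2 × 0.359 = 3.575
α (item deleted) = (3/2)·(1 − 2.857/3.575) = 0.301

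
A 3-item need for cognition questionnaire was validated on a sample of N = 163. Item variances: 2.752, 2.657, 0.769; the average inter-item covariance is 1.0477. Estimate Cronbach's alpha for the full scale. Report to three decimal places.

Σσ²ᵢ = 2.752 + 2.657 + 0.769 = 6.178
Sum of the 3 distinct covariances = 3 × 1.0477 = 3.1431
σ²_total = Σσ²ᵢ + 2·Σcov = 6.178 + 2 × 3.1431 = 12.4642
α = (3/2)·(1 − 6.178/12.4642) = 0.757

Cronbach's alpha = 0.757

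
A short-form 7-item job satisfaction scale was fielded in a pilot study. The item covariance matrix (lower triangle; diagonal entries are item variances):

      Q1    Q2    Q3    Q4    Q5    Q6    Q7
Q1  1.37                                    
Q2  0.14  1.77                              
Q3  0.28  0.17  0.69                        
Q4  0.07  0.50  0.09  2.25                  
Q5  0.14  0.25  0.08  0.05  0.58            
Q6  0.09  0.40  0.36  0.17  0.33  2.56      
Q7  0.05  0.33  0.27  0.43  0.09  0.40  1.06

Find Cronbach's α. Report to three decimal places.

ΣVar(i) = 1.37 + 1.77 + 0.69 + 2.25 + 0.58 + 2.56 + 1.06 = 10.28
Σ_{i<j} σ_ij = 4.69
Var(T) = 10.28 + 2 × 4.69 = 19.66
α = (k/(k−1))·(1 − ΣVar(i)/Var(T)) = (7/6)·(1 − 10.28/19.66) = 0.557

α = 0.557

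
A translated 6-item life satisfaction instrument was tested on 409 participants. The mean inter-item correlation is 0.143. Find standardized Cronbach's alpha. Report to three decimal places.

α = 0.500

Standardized α = k·r̄ / (1 + (k−1)·r̄) = 6 × 0.143 / (1 + 5 × 0.143)
  = 0.8580 / 1.7150 = 0.500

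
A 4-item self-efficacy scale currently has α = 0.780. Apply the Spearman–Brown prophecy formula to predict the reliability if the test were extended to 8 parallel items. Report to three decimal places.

predicted reliability = 0.876

Length factor m = 8/4 = 2.0000
α' = m·α / (1 + (m−1)·α)
   = 8/4 × 0.780 / (1 + (8/4 − 1) × 0.780)
   = 1.5600 / 1.7800 = 0.876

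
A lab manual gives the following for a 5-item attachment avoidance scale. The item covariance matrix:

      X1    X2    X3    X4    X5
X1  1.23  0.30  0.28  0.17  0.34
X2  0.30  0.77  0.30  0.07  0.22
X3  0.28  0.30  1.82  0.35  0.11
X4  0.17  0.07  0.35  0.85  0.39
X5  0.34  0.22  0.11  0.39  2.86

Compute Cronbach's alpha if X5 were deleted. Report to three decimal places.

α = 0.515

Remaining items: X1, X2, X3, X4 (k = 4).
Σσ²ᵢ = 1.23 + 0.77 + 1.82 + 0.85 = 4.67
total variance = 4.67 + 2 × 1.47 = 7.61
α (item deleted) = (4/3)·(1 − 4.67/7.61) = 0.515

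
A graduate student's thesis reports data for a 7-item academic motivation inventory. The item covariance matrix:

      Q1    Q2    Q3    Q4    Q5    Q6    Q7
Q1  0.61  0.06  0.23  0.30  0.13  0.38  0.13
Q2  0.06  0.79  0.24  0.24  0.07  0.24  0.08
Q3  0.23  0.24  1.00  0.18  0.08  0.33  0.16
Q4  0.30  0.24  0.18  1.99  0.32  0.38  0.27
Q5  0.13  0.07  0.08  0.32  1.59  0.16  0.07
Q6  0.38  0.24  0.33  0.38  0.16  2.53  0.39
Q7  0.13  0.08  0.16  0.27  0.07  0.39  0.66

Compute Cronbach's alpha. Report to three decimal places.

Σσᵢ² = 0.61 + 0.79 + 1.00 + 1.99 + 1.59 + 2.53 + 0.66 = 9.17
Sum of the distinct covariances = 4.44
Var(T) = 9.17 + 2 × 4.44 = 18.05
α = (k/(k−1))·(1 − Σσᵢ²/Var(T)) = (7/6)·(1 − 9.17/18.05) = 0.574

α = 0.574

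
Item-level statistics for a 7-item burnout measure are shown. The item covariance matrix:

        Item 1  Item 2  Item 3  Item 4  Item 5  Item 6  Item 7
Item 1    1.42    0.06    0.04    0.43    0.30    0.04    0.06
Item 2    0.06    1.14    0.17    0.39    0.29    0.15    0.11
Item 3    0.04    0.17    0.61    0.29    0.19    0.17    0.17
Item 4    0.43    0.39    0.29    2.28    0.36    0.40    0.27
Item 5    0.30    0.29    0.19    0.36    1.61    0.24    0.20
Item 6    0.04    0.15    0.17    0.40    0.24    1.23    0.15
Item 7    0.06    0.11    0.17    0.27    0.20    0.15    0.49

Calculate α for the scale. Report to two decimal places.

α = 0.59

ΣVar(i) = 1.42 + 1.14 + 0.61 + 2.28 + 1.61 + 1.23 + 0.49 = 8.78
Sum of the distinct covariances = 4.48
total variance = 8.78 + 2 × 4.48 = 17.74
α = (k/(k−1))·(1 − ΣVar(i)/total variance) = (7/6)·(1 − 8.78/17.74) = 0.59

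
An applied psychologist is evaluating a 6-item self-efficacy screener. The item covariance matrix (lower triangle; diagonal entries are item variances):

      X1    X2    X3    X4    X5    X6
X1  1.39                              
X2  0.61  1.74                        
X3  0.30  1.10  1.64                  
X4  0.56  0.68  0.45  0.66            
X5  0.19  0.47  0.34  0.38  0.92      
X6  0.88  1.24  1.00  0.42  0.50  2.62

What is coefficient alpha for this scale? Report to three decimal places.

sum of item variances = 1.39 + 1.74 + 1.64 + 0.66 + 0.92 + 2.62 = 8.97
Sum of off-diagonal covariances = 9.12
σ²_T = 8.97 + 2 × 9.12 = 27.21
α = (k/(k−1))·(1 − sum of item variances/σ²_T) = (6/5)·(1 − 8.97/27.21) = 0.804

α = 0.804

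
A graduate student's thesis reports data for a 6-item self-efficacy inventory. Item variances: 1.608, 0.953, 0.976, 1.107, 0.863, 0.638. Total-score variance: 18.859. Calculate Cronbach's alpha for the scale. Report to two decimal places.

Σσᵢ² = 1.608 + 0.953 + 0.976 + 1.107 + 0.863 + 0.638 = 6.145
α = (k/(k−1))·(1 − Σσᵢ²/total variance) = (6/5)·(1 − 6.145/18.859) = 0.81

Cronbach's alpha = 0.81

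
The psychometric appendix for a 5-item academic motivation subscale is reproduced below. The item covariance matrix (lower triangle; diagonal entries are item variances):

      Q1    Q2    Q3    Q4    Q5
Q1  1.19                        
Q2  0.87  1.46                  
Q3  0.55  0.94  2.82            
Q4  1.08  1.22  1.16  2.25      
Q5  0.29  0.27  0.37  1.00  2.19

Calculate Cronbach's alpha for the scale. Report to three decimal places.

ΣVar(i) = 1.19 + 1.46 + 2.82 + 2.25 + 2.19 = 9.91
Σ_{i<j} σ_ij = 7.75
σ²_total = 9.91 + 2 × 7.75 = 25.41
α = (k/(k−1))·(1 − ΣVar(i)/σ²_total) = (5/4)·(1 − 9.91/25.41) = 0.762

Cronbach's alpha = 0.762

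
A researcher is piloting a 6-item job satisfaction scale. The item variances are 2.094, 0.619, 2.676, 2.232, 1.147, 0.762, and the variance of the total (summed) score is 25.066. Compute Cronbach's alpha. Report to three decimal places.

ΣVar(i) = 2.094 + 0.619 + 2.676 + 2.232 + 1.147 + 0.762 = 9.530
α = (k/(k−1))·(1 − ΣVar(i)/Var(T)) = (6/5)·(1 − 9.530/25.066) = 0.744

α = 0.744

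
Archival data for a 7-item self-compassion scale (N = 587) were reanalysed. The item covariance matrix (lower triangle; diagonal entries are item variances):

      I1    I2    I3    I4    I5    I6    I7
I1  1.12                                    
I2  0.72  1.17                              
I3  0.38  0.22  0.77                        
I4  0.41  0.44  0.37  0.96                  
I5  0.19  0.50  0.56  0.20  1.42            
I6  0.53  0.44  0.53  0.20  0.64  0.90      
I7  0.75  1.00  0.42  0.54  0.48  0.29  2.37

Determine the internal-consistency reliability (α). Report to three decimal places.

Σσᵢ² = 1.12 + 1.17 + 0.77 + 0.96 + 1.42 + 0.90 + 2.37 = 8.71
Σ_{i<j} σ_ij = 9.81
Var(T) = 8.71 + 2 × 9.81 = 28.33
α = (k/(k−1))·(1 − Σσᵢ²/Var(T)) = (7/6)·(1 − 8.71/28.33) = 0.808

α = 0.808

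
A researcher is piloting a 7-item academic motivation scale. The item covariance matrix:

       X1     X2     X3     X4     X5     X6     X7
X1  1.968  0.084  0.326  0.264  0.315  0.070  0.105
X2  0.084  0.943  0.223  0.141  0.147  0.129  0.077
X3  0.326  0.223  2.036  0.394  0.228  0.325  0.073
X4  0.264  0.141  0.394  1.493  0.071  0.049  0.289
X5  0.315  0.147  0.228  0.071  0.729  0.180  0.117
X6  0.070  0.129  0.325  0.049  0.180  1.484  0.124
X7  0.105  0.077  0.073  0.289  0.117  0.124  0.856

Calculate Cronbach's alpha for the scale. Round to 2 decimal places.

Cronbach's alpha = 0.51

ΣVar(i) = 1.968 + 0.943 + 2.036 + 1.493 + 0.729 + 1.484 + 0.856 = 9.509
Σ_{i<j} σ_ij = 3.731
σ²_T = 9.509 + 2 × 3.731 = 16.971
α = (k/(k−1))·(1 − ΣVar(i)/σ²_T) = (7/6)·(1 − 9.509/16.971) = 0.51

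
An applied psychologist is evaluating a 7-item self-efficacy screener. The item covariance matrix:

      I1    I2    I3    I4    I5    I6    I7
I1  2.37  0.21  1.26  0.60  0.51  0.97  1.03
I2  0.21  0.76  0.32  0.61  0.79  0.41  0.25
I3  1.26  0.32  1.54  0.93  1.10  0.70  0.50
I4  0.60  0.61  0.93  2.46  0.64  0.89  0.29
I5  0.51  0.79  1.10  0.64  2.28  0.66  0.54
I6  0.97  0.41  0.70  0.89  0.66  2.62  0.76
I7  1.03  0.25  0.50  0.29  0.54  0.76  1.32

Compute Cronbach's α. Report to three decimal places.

α = 0.789

ΣVar(i) = 2.37 + 0.76 + 1.54 + 2.46 + 2.28 + 2.62 + 1.32 = 13.35
Sum of off-diagonal covariances = 13.97
σ²_T = 13.35 + 2 × 13.97 = 41.29
α = (k/(k−1))·(1 − ΣVar(i)/σ²_T) = (7/6)·(1 − 13.35/41.29) = 0.789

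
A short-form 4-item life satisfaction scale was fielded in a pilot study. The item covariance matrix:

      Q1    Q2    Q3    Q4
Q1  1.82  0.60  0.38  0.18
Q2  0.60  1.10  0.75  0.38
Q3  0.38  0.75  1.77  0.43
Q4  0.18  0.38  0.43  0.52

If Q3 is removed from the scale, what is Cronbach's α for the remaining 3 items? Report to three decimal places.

Remaining items: Q1, Q2, Q4 (k = 3).
sum of item variances = 1.82 + 1.10 + 0.52 = 3.44
σ²_T = 3.44 + 2 × 1.16 = 5.76
α (item deleted) = (3/2)·(1 − 3.44/5.76) = 0.604

Cronbach's α = 0.604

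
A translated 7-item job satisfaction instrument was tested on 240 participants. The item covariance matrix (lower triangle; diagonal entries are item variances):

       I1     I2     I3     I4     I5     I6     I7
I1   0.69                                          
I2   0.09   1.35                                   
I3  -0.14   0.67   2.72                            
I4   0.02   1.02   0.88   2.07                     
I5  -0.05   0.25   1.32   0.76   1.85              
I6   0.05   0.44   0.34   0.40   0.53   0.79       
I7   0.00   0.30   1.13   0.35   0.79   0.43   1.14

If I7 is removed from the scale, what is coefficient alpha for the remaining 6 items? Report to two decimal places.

α = 0.70

Remaining items: I1, I2, I3, I4, I5, I6 (k = 6).
sum of item variances = 0.69 + 1.35 + 2.72 + 2.07 + 1.85 + 0.79 = 9.47
σ²_total = 9.47 + 2 × 6.58 = 22.63
α (item deleted) = (6/5)·(1 − 9.47/22.63) = 0.70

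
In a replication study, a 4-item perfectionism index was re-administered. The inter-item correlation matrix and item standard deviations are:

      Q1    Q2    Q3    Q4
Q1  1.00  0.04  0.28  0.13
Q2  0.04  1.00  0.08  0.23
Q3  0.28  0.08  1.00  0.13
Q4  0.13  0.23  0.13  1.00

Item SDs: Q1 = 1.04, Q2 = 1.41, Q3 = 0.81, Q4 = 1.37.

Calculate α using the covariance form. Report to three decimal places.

Σσ²ᵢ = 1.04² + 1.41² + 0.81² + 1.37² = 5.6027
Covariances σ_ij = r_ij · s_i · s_j:
  σ(Q1,Q2) = 0.04 × 1.04 × 1.41 = 0.0587
  σ(Q1,Q3) = 0.28 × 1.04 × 0.81 = 0.2359
  σ(Q1,Q4) = 0.13 × 1.04 × 1.37 = 0.1852
  σ(Q2,Q3) = 0.08 × 1.41 × 0.81 = 0.0914
  σ(Q2,Q4) = 0.23 × 1.41 × 1.37 = 0.4443
  σ(Q3,Q4) = 0.13 × 0.81 × 1.37 = 0.1443
σ²_T = Σσ²ᵢ + 2·Σσ_ij = 5.6027 + 2 × 1.1598 = 7.9223
α = (4/3)·(1 − 5.6027/7.9223) = 0.390

α = 0.390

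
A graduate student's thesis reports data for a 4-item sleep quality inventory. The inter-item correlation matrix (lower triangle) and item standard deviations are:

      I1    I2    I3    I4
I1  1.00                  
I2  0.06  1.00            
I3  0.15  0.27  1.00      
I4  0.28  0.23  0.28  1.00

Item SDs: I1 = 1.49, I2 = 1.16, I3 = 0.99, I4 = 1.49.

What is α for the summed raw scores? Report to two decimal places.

α = 0.51

Σσ²ᵢ = 1.49² + 1.16² + 0.99² + 1.49² = 6.7659
Covariances σ_ij = r_ij · s_i · s_j:
  σ(I1,I2) = 0.06 × 1.49 × 1.16 = 0.1037
  σ(I1,I3) = 0.15 × 1.49 × 0.99 = 0.2213
  σ(I1,I4) = 0.28 × 1.49 × 1.49 = 0.6216
  σ(I2,I3) = 0.27 × 1.16 × 0.99 = 0.3101
  σ(I2,I4) = 0.23 × 1.16 × 1.49 = 0.3975
  σ(I3,I4) = 0.28 × 0.99 × 1.49 = 0.4130
σ²_T = Σσ²ᵢ + 2·Σσ_ij = 6.7659 + 2 × 2.0672 = 10.9003
α = (4/3)·(1 − 6.7659/10.9003) = 0.51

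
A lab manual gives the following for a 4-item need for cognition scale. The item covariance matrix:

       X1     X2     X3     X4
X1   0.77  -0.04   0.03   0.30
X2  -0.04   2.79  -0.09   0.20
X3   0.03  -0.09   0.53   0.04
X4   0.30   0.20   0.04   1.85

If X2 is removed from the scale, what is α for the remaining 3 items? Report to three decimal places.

Remaining items: X1, X3, X4 (k = 3).
Σσᵢ² = 0.77 + 0.53 + 1.85 = 3.15
σ²_total = 3.15 + 2 × 0.37 = 3.89
α (item deleted) = (3/2)·(1 − 3.15/3.89) = 0.285

α = 0.285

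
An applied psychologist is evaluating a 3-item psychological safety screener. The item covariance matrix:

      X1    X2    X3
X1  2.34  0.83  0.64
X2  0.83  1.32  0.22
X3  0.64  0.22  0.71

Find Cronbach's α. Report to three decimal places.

Σσ²ᵢ = 2.34 + 1.32 + 0.71 = 4.37
Σ_{i<j} σ_ij = 1.69
Var(T) = 4.37 + 2 × 1.69 = 7.75
α = (k/(k−1))·(1 − Σσ²ᵢ/Var(T)) = (3/2)·(1 − 4.37/7.75) = 0.654

α = 0.654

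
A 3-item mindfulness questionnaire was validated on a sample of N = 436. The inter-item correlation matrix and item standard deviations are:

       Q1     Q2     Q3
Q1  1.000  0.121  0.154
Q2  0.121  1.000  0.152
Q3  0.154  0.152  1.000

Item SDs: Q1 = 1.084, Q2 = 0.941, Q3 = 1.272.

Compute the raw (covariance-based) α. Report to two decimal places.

α = 0.33

Σσ²ᵢ = 1.084² + 0.941² + 1.272² = 3.6785
Covariances σ_ij = r_ij · s_i · s_j:
  σ(Q1,Q2) = 0.121 × 1.084 × 0.941 = 0.1234
  σ(Q1,Q3) = 0.154 × 1.084 × 1.272 = 0.2123
  σ(Q2,Q3) = 0.152 × 0.941 × 1.272 = 0.1819
σ²_T = Σσ²ᵢ + 2·Σσ_ij = 3.6785 + 2 × 0.5176 = 4.7137
α = (3/2)·(1 − 3.6785/4.7137) = 0.33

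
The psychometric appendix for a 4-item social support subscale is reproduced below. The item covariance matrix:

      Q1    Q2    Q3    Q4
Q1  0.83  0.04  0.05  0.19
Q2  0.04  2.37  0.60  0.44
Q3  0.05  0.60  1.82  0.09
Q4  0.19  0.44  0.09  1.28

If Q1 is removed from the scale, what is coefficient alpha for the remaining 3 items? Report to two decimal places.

Remaining items: Q2, Q3, Q4 (k = 3).
Σσᵢ² = 2.37 + 1.82 + 1.28 = 5.47
total variance = 5.47 + 2 × 1.13 = 7.73
α (item deleted) = (3/2)·(1 − 5.47/7.73) = 0.44

coefficient alpha = 0.44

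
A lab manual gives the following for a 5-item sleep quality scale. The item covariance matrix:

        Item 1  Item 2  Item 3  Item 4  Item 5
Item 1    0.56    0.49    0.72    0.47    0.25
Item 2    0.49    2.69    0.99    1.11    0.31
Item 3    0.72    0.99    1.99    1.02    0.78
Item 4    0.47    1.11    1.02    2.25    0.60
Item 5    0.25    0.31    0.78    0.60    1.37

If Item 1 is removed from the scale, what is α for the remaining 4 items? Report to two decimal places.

Remaining items: Item 2, Item 3, Item 4, Item 5 (k = 4).
ΣVar(i) = 2.69 + 1.99 + 2.25 + 1.37 = 8.30
σ²_T = 8.30 + 2 × 4.81 = 17.92
α (item deleted) = (4/3)·(1 − 8.30/17.92) = 0.72

α = 0.72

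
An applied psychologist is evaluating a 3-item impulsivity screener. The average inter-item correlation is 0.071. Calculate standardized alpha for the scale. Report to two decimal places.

Standardized α = k·r̄ / (1 + (k−1)·r̄) = 3 × 0.071 / (1 + 2 × 0.071)
  = 0.2130 / 1.1420 = 0.19

standardized alpha = 0.19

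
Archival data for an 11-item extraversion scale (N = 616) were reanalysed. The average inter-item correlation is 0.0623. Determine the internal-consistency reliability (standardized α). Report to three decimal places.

Standardized α = k·r̄ / (1 + (k−1)·r̄) = 11 × 0.0623 / (1 + 10 × 0.0623)
  = 0.6853 / 1.6230 = 0.422

standardized α = 0.422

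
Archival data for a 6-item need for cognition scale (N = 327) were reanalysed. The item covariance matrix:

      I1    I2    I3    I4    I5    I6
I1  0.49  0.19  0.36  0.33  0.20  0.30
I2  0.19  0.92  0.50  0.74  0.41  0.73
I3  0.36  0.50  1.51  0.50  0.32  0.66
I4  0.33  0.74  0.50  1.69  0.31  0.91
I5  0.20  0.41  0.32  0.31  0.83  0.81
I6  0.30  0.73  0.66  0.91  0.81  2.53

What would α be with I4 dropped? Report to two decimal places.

Remaining items: I1, I2, I3, I5, I6 (k = 5).
ΣVar(i) = 0.49 + 0.92 + 1.51 + 0.83 + 2.53 = 6.28
σ²_total = 6.28 + 2 × 4.48 = 15.24
α (item deleted) = (5/4)·(1 − 6.28/15.24) = 0.73

α = 0.73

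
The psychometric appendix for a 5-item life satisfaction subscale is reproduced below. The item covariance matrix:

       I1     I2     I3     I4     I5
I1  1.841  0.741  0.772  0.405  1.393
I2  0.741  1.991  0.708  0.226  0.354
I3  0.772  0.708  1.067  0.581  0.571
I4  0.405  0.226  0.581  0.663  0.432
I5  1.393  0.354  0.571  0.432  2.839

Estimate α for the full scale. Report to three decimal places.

ΣVar(i) = 1.841 + 1.991 + 1.067 + 0.663 + 2.839 = 8.401
Sum of the distinct covariances = 6.183
total variance = 8.401 + 2 × 6.183 = 20.767
α = (k/(k−1))·(1 − ΣVar(i)/total variance) = (5/4)·(1 − 8.401/20.767) = 0.744

α = 0.744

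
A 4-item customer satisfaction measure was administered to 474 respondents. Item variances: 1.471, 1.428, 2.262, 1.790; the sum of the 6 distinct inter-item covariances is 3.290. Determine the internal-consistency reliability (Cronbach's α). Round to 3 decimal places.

ΣVar(i) = 1.471 + 1.428 + 2.262 + 1.790 = 6.951
Sum of distinct covariances = 3.290
Var(T) = ΣVar(i) + 2·Σcov = 6.951 + 2 × 3.290 = 13.531
α = (4/3)·(1 − 6.951/13.531) = 0.648

Cronbach's α = 0.648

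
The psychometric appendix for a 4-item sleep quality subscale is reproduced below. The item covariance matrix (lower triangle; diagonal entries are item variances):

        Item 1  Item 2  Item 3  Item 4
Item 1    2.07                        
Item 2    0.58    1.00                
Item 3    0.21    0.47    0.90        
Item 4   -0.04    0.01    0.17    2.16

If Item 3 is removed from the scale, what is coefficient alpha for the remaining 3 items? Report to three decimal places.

α = 0.261

Remaining items: Item 1, Item 2, Item 4 (k = 3).
sum of item variances = 2.07 + 1.00 + 2.16 = 5.23
total variance = 5.23 + 2 × 0.55 = 6.33
α (item deleted) = (3/2)·(1 − 5.23/6.33) = 0.261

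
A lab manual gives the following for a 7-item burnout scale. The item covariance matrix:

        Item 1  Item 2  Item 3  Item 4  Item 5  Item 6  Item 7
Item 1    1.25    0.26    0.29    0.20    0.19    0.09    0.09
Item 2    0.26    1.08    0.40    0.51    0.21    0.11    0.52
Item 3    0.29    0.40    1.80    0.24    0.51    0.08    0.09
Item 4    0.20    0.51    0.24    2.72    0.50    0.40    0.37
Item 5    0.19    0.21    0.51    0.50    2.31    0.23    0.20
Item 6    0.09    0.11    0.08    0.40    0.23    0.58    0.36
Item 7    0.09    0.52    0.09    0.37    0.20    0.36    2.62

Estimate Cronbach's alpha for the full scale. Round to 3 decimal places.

Σσ²ᵢ = 1.25 + 1.08 + 1.80 + 2.72 + 2.31 + 0.58 + 2.62 = 12.36
Sum of the distinct covariances = 5.85
total variance = 12.36 + 2 × 5.85 = 24.06
α = (k/(k−1))·(1 − Σσ²ᵢ/total variance) = (7/6)·(1 − 12.36/24.06) = 0.567

α = 0.567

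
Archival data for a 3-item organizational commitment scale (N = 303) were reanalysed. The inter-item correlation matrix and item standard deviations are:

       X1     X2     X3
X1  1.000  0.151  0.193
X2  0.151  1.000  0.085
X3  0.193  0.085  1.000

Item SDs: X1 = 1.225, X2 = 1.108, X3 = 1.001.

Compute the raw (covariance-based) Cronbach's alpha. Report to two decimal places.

Σσ²ᵢ = 1.225² + 1.108² + 1.001² = 3.7303
Covariances σ_ij = r_ij · s_i · s_j:
  σ(X1,X2) = 0.151 × 1.225 × 1.108 = 0.2050
  σ(X1,X3) = 0.193 × 1.225 × 1.001 = 0.2367
  σ(X2,X3) = 0.085 × 1.108 × 1.001 = 0.0943
σ²_T = Σσ²ᵢ + 2·Σσ_ij = 3.7303 + 2 × 0.5360 = 4.8023
α = (3/2)·(1 − 3.7303/4.8023) = 0.33

α = 0.33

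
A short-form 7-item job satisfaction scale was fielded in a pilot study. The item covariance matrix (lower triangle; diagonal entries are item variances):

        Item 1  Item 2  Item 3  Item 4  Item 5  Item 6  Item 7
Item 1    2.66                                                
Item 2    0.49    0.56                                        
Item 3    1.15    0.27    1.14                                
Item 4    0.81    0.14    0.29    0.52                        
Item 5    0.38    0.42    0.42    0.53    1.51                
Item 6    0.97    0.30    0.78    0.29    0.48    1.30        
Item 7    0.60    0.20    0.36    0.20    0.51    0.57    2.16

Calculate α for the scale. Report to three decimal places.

ΣVar(i) = 2.66 + 0.56 + 1.14 + 0.52 + 1.51 + 1.30 + 2.16 = 9.85
Σ_{i<j} σ_ij = 10.16
σ²_T = 9.85 + 2 × 10.16 = 30.17
α = (k/(k−1))·(1 − ΣVar(i)/σ²_T) = (7/6)·(1 − 9.85/30.17) = 0.786

α = 0.786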